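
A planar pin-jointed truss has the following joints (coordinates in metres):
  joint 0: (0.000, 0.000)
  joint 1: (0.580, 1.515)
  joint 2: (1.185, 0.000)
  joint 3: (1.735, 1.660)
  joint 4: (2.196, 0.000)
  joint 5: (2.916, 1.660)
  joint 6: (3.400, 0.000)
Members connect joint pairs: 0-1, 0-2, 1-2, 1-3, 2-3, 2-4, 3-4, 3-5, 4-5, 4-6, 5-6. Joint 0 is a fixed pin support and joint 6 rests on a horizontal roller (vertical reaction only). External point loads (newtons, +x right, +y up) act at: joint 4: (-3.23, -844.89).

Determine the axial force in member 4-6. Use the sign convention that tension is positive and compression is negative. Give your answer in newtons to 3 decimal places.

N=7 nodes, M=11 members, R=3 reactions → 2N=14, M+R=14
member 0 (0-1): L=1.6222, (cx,cy)=(0.3575,0.9339)
member 1 (0-2): L=1.1850, (cx,cy)=(1.0000,0.0000)
member 2 (1-2): L=1.6313, (cx,cy)=(0.3709,-0.9287)
member 3 (1-3): L=1.1641, (cx,cy)=(0.9922,0.1246)
member 4 (2-3): L=1.7487, (cx,cy)=(0.3145,0.9493)
member 5 (2-4): L=1.0110, (cx,cy)=(1.0000,0.0000)
member 6 (3-4): L=1.7228, (cx,cy)=(0.2676,-0.9635)
member 7 (3-5): L=1.1810, (cx,cy)=(1.0000,0.0000)
member 8 (4-5): L=1.8094, (cx,cy)=(0.3979,0.9174)
member 9 (4-6): L=1.2040, (cx,cy)=(1.0000,0.0000)
member 10 (5-6): L=1.7291, (cx,cy)=(0.2799,-0.9600)
solve A·x = −loads:
  F[0-1] = -320.3665 N (compression)
  F[0-2] = +111.3116 N (tension)
  F[1-2] = +292.0398 N (tension)
  F[1-3] = -224.5973 N (compression)
  F[2-3] = -285.7128 N (compression)
  F[2-4] = +309.4781 N (tension)
  F[3-4] = +310.5135 N (tension)
  F[3-5] = -395.7965 N (compression)
  F[4-5] = +594.8190 N (tension)
  F[4-6] = +159.1076 N (tension)
  F[5-6] = -568.4217 N (compression)
  Rx@0 = +3.2300 N
  Ry@0 = +299.1905 N
  Ry@6 = +545.6995 N

159.108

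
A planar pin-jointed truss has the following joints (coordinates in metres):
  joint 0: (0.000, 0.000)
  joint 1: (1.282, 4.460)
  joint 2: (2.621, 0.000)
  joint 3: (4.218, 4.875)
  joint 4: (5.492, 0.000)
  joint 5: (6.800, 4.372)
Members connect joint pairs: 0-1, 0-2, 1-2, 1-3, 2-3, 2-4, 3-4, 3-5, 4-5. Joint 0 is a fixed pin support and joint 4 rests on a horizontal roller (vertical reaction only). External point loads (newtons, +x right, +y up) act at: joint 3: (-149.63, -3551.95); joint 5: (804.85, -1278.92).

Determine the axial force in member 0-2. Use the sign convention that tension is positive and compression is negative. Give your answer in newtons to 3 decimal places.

658.517

N=6 nodes, M=9 members, R=3 reactions → 2N=12, M+R=12
member 0 (0-1): L=4.6406, (cx,cy)=(0.2763,0.9611)
member 1 (0-2): L=2.6210, (cx,cy)=(1.0000,0.0000)
member 2 (1-2): L=4.6567, (cx,cy)=(0.2875,-0.9578)
member 3 (1-3): L=2.9652, (cx,cy)=(0.9902,0.1400)
member 4 (2-3): L=5.1299, (cx,cy)=(0.3113,0.9503)
member 5 (2-4): L=2.8710, (cx,cy)=(1.0000,0.0000)
member 6 (3-4): L=5.0387, (cx,cy)=(0.2528,-0.9675)
member 7 (3-5): L=2.6305, (cx,cy)=(0.9815,-0.1912)
member 8 (4-5): L=4.5635, (cx,cy)=(0.2866,0.9580)
solve A·x = −loads:
  F[0-1] = -11.9355 N (compression)
  F[0-2] = +658.5173 N (tension)
  F[1-2] = +11.0225 N (tension)
  F[1-3] = -6.5310 N (compression)
  F[2-3] = -11.1090 N (compression)
  F[2-4] = +665.1451 N (tension)
  F[3-4] = -3885.3139 N (compression)
  F[3-5] = +1143.1691 N (tension)
  F[4-5] = -1106.7646 N (compression)
  Rx@0 = -655.2200 N
  Ry@0 = +11.4710 N
  Ry@4 = +4819.3990 N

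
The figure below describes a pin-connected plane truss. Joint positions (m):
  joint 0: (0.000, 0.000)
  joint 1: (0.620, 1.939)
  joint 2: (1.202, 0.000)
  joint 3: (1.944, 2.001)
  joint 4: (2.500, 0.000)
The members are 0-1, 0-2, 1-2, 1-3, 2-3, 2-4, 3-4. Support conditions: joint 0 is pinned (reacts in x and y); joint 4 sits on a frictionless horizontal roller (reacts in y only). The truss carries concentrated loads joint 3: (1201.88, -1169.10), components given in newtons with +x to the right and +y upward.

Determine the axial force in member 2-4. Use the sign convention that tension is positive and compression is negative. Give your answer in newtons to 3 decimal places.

519.899

N=5 nodes, M=7 members, R=3 reactions → 2N=10, M+R=10
member 0 (0-1): L=2.0357, (cx,cy)=(0.3046,0.9525)
member 1 (0-2): L=1.2020, (cx,cy)=(1.0000,0.0000)
member 2 (1-2): L=2.0245, (cx,cy)=(0.2875,-0.9578)
member 3 (1-3): L=1.3255, (cx,cy)=(0.9989,0.0468)
member 4 (2-3): L=2.1341, (cx,cy)=(0.3477,0.9376)
member 5 (2-4): L=1.2980, (cx,cy)=(1.0000,0.0000)
member 6 (3-4): L=2.0768, (cx,cy)=(0.2677,-0.9635)
solve A·x = −loads:
  F[0-1] = +736.9894 N (tension)
  F[0-2] = +977.4212 N (tension)
  F[1-2] = -711.9358 N (compression)
  F[1-3] = +429.5991 N (tension)
  F[2-3] = +727.2529 N (tension)
  F[2-4] = +519.8994 N (tension)
  F[3-4] = -1941.9640 N (compression)
  Rx@0 = -1201.8800 N
  Ry@0 = -701.9769 N
  Ry@4 = +1871.0769 N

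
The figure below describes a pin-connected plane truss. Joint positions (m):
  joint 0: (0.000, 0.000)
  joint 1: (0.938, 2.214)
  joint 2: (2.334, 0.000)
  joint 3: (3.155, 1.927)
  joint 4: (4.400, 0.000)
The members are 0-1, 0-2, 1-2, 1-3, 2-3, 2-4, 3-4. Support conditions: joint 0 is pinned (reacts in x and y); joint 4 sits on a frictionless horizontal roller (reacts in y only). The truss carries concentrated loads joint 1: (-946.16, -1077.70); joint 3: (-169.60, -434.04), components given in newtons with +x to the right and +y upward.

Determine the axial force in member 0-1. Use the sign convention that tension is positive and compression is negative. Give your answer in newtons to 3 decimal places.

-1652.022

N=5 nodes, M=7 members, R=3 reactions → 2N=10, M+R=10
member 0 (0-1): L=2.4045, (cx,cy)=(0.3901,0.9208)
member 1 (0-2): L=2.3340, (cx,cy)=(1.0000,0.0000)
member 2 (1-2): L=2.6174, (cx,cy)=(0.5334,-0.8459)
member 3 (1-3): L=2.2355, (cx,cy)=(0.9917,-0.1284)
member 4 (2-3): L=2.0946, (cx,cy)=(0.3920,0.9200)
member 5 (2-4): L=2.0660, (cx,cy)=(1.0000,0.0000)
member 6 (3-4): L=2.2942, (cx,cy)=(0.5427,-0.8399)
solve A·x = −loads:
  F[0-1] = -1652.0215 N (compression)
  F[0-2] = -471.3044 N (compression)
  F[1-2] = +520.5409 N (tension)
  F[1-3] = +24.2693 N (tension)
  F[2-3] = -478.6171 N (compression)
  F[2-4] = -6.0700 N (compression)
  F[3-4] = +11.1854 N (tension)
  Rx@0 = +1115.7600 N
  Ry@0 = +1521.1351 N
  Ry@4 = -9.3951 N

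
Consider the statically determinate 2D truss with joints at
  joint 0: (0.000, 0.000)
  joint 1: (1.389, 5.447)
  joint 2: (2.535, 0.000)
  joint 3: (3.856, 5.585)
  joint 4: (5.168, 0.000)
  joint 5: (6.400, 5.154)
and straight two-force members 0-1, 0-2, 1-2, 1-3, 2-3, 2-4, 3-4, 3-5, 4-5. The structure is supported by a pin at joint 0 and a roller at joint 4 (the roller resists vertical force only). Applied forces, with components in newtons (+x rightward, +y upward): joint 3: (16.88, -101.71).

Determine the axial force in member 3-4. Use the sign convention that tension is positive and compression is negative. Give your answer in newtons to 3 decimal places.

N=6 nodes, M=9 members, R=3 reactions → 2N=12, M+R=12
member 0 (0-1): L=5.6213, (cx,cy)=(0.2471,0.9690)
member 1 (0-2): L=2.5350, (cx,cy)=(1.0000,0.0000)
member 2 (1-2): L=5.5662, (cx,cy)=(0.2059,-0.9786)
member 3 (1-3): L=2.4709, (cx,cy)=(0.9984,0.0559)
member 4 (2-3): L=5.7391, (cx,cy)=(0.2302,0.9731)
member 5 (2-4): L=2.6330, (cx,cy)=(1.0000,0.0000)
member 6 (3-4): L=5.7370, (cx,cy)=(0.2287,-0.9735)
member 7 (3-5): L=2.5803, (cx,cy)=(0.9860,-0.1670)
member 8 (4-5): L=5.2992, (cx,cy)=(0.2325,0.9726)
solve A·x = −loads:
  F[0-1] = -7.8216 N (compression)
  F[0-2] = +18.8127 N (tension)
  F[1-2] = +7.5457 N (tension)
  F[1-3] = -3.4917 N (compression)
  F[2-3] = -7.5878 N (compression)
  F[2-4] = +22.1128 N (tension)
  F[3-4] = -96.6933 N (compression)
  F[3-5] = +0.0000 N (tension)
  F[4-5] = -0.0000 N (compression)
  Rx@0 = -16.8800 N
  Ry@0 = +7.5791 N
  Ry@4 = +94.1309 N

-96.693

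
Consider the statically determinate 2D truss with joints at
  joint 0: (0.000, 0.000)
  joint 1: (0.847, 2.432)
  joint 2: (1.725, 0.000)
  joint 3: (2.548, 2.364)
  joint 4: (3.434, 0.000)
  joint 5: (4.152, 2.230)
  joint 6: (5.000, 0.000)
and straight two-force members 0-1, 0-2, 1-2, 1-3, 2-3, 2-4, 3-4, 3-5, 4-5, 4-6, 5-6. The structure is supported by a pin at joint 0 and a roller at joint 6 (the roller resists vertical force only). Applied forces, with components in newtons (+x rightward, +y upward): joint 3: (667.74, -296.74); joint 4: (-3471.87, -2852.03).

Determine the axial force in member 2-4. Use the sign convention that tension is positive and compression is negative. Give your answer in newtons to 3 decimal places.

N=7 nodes, M=11 members, R=3 reactions → 2N=14, M+R=14
member 0 (0-1): L=2.5753, (cx,cy)=(0.3289,0.9444)
member 1 (0-2): L=1.7250, (cx,cy)=(1.0000,0.0000)
member 2 (1-2): L=2.5856, (cx,cy)=(0.3396,-0.9406)
member 3 (1-3): L=1.7024, (cx,cy)=(0.9992,-0.0399)
member 4 (2-3): L=2.5032, (cx,cy)=(0.3288,0.9444)
member 5 (2-4): L=1.7090, (cx,cy)=(1.0000,0.0000)
member 6 (3-4): L=2.5246, (cx,cy)=(0.3509,-0.9364)
member 7 (3-5): L=1.6096, (cx,cy)=(0.9965,-0.0833)
member 8 (4-5): L=2.3427, (cx,cy)=(0.3065,0.9519)
member 9 (4-6): L=1.5660, (cx,cy)=(1.0000,0.0000)
member 10 (5-6): L=2.3858, (cx,cy)=(0.3554,-0.9347)
solve A·x = −loads:
  F[0-1] = -765.6669 N (compression)
  F[0-2] = -2552.3044 N (compression)
  F[1-2] = +790.8646 N (tension)
  F[1-3] = -520.7940 N (compression)
  F[2-3] = -787.6625 N (compression)
  F[2-4] = -2024.7808 N (compression)
  F[3-4] = +603.2806 N (tension)
  F[3-5] = -1664.5888 N (compression)
  F[4-5] = +2402.7478 N (tension)
  F[4-6] = +922.4188 N (tension)
  F[5-6] = -2595.1645 N (compression)
  Rx@0 = +2804.1300 N
  Ry@0 = +723.0696 N
  Ry@6 = +2425.7004 N

-2024.781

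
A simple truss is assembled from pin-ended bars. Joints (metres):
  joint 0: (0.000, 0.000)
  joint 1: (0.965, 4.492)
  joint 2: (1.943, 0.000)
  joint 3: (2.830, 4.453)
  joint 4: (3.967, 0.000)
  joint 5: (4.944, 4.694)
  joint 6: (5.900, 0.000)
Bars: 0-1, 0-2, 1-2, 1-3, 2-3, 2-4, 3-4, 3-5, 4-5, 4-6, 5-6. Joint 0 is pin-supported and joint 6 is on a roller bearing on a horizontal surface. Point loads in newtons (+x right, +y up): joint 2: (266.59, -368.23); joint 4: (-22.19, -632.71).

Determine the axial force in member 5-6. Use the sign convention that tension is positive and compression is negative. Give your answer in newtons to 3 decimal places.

-557.906

N=7 nodes, M=11 members, R=3 reactions → 2N=14, M+R=14
member 0 (0-1): L=4.5945, (cx,cy)=(0.2100,0.9777)
member 1 (0-2): L=1.9430, (cx,cy)=(1.0000,0.0000)
member 2 (1-2): L=4.5972, (cx,cy)=(0.2127,-0.9771)
member 3 (1-3): L=1.8654, (cx,cy)=(0.9998,-0.0209)
member 4 (2-3): L=4.5405, (cx,cy)=(0.1954,0.9807)
member 5 (2-4): L=2.0240, (cx,cy)=(1.0000,0.0000)
member 6 (3-4): L=4.5959, (cx,cy)=(0.2474,-0.9689)
member 7 (3-5): L=2.1277, (cx,cy)=(0.9936,0.1133)
member 8 (4-5): L=4.7946, (cx,cy)=(0.2038,0.9790)
member 9 (4-6): L=1.9330, (cx,cy)=(1.0000,0.0000)
member 10 (5-6): L=4.7904, (cx,cy)=(0.1996,-0.9799)
solve A·x = −loads:
  F[0-1] = -464.6205 N (compression)
  F[0-2] = +341.9863 N (tension)
  F[1-2] = +469.1228 N (tension)
  F[1-3] = -197.4291 N (compression)
  F[2-3] = -91.9255 N (compression)
  F[2-4] = +193.1539 N (tension)
  F[3-4] = +61.6548 N (tension)
  F[3-5] = -232.0907 N (compression)
  F[4-5] = +585.2512 N (tension)
  F[4-6] = +111.3398 N (tension)
  F[5-6] = -557.9061 N (compression)
  Rx@0 = -244.4000 N
  Ry@0 = +454.2567 N
  Ry@6 = +546.6833 N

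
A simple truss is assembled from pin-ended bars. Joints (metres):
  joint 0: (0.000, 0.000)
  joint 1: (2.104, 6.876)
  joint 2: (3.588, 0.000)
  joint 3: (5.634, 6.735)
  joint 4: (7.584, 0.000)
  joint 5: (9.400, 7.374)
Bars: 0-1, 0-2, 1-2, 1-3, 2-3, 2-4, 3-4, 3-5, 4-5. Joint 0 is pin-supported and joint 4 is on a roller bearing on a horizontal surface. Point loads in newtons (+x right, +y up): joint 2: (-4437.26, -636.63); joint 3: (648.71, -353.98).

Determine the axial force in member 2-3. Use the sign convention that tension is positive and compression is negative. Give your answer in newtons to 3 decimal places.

N=6 nodes, M=9 members, R=3 reactions → 2N=12, M+R=12
member 0 (0-1): L=7.1907, (cx,cy)=(0.2926,0.9562)
member 1 (0-2): L=3.5880, (cx,cy)=(1.0000,0.0000)
member 2 (1-2): L=7.0343, (cx,cy)=(0.2110,-0.9775)
member 3 (1-3): L=3.5328, (cx,cy)=(0.9992,-0.0399)
member 4 (2-3): L=7.0389, (cx,cy)=(0.2907,0.9568)
member 5 (2-4): L=3.9960, (cx,cy)=(1.0000,0.0000)
member 6 (3-4): L=7.0116, (cx,cy)=(0.2781,-0.9605)
member 7 (3-5): L=3.8198, (cx,cy)=(0.9859,0.1673)
member 8 (4-5): L=7.5943, (cx,cy)=(0.2391,0.9710)
solve A·x = −loads:
  F[0-1] = +156.4829 N (tension)
  F[0-2] = -3834.3369 N (compression)
  F[1-2] = -156.2981 N (compression)
  F[1-3] = +78.8233 N (tension)
  F[2-3] = +825.0324 N (tension)
  F[2-4] = +330.1376 N (tension)
  F[3-4] = -1187.0755 N (compression)
  F[3-5] = -0.0000 N (compression)
  F[4-5] = -0.0000 N (compression)
  Rx@0 = +3788.5500 N
  Ry@0 = -149.6344 N
  Ry@4 = +1140.2444 N

825.032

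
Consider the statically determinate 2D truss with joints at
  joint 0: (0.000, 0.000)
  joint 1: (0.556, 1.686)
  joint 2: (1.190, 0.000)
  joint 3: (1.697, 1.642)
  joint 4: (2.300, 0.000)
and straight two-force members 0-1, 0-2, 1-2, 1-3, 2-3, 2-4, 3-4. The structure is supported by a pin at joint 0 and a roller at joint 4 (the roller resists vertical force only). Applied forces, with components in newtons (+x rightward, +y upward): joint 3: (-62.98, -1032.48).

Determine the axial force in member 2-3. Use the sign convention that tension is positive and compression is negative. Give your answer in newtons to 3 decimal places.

-339.480

N=5 nodes, M=7 members, R=3 reactions → 2N=10, M+R=10
member 0 (0-1): L=1.7753, (cx,cy)=(0.3132,0.9497)
member 1 (0-2): L=1.1900, (cx,cy)=(1.0000,0.0000)
member 2 (1-2): L=1.8013, (cx,cy)=(0.3520,-0.9360)
member 3 (1-3): L=1.1418, (cx,cy)=(0.9993,-0.0385)
member 4 (2-3): L=1.7185, (cx,cy)=(0.2950,0.9555)
member 5 (2-4): L=1.1100, (cx,cy)=(1.0000,0.0000)
member 6 (3-4): L=1.7492, (cx,cy)=(0.3447,-0.9387)
solve A·x = −loads:
  F[0-1] = -332.3724 N (compression)
  F[0-2] = +41.1139 N (tension)
  F[1-2] = +346.5450 N (tension)
  F[1-3] = -226.2371 N (compression)
  F[2-3] = -339.4799 N (compression)
  F[2-4] = +263.2445 N (tension)
  F[3-4] = -763.6365 N (compression)
  Rx@0 = +62.9800 N
  Ry@0 = +315.6516 N
  Ry@4 = +716.8284 N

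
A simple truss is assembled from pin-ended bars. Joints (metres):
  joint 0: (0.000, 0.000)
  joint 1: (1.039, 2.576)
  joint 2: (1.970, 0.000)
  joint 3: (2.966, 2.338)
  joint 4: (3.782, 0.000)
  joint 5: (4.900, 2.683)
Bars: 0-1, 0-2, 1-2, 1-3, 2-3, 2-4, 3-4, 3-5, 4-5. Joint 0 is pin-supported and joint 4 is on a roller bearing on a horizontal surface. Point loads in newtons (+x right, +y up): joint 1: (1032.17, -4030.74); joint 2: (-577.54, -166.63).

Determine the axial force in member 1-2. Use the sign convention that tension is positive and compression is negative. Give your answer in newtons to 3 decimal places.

N=6 nodes, M=9 members, R=3 reactions → 2N=12, M+R=12
member 0 (0-1): L=2.7776, (cx,cy)=(0.3741,0.9274)
member 1 (0-2): L=1.9700, (cx,cy)=(1.0000,0.0000)
member 2 (1-2): L=2.7391, (cx,cy)=(0.3399,-0.9405)
member 3 (1-3): L=1.9416, (cx,cy)=(0.9925,-0.1226)
member 4 (2-3): L=2.5413, (cx,cy)=(0.3919,0.9200)
member 5 (2-4): L=1.8120, (cx,cy)=(1.0000,0.0000)
member 6 (3-4): L=2.4763, (cx,cy)=(0.3295,-0.9441)
member 7 (3-5): L=1.9645, (cx,cy)=(0.9845,0.1756)
member 8 (4-5): L=2.9066, (cx,cy)=(0.3846,0.9231)
solve A·x = −loads:
  F[0-1] = -2480.2612 N (compression)
  F[0-2] = +1382.3921 N (tension)
  F[1-2] = -1656.6423 N (compression)
  F[1-3] = -1407.4602 N (compression)
  F[2-3] = +1874.6145 N (tension)
  F[2-4] = +662.1407 N (tension)
  F[3-4] = -2009.3922 N (compression)
  F[3-5] = -0.0000 N (compression)
  F[4-5] = +0.0000 N (tension)
  Rx@0 = -454.6300 N
  Ry@0 = +2300.2072 N
  Ry@4 = +1897.1628 N

-1656.642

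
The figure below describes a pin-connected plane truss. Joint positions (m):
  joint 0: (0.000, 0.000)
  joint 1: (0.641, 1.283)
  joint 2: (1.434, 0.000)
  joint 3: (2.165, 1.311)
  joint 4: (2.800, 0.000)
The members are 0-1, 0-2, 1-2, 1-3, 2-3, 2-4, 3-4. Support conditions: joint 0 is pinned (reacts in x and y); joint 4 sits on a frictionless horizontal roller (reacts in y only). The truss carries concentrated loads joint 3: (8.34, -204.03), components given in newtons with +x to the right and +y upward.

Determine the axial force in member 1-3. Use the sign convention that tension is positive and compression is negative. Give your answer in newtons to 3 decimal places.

N=5 nodes, M=7 members, R=3 reactions → 2N=10, M+R=10
member 0 (0-1): L=1.4342, (cx,cy)=(0.4469,0.8946)
member 1 (0-2): L=1.4340, (cx,cy)=(1.0000,0.0000)
member 2 (1-2): L=1.5083, (cx,cy)=(0.5258,-0.8506)
member 3 (1-3): L=1.5243, (cx,cy)=(0.9998,0.0184)
member 4 (2-3): L=1.5010, (cx,cy)=(0.4870,0.8734)
member 5 (2-4): L=1.3660, (cx,cy)=(1.0000,0.0000)
member 6 (3-4): L=1.4567, (cx,cy)=(0.4359,-0.9000)
solve A·x = −loads:
  F[0-1] = -47.3595 N (compression)
  F[0-2] = +29.5066 N (tension)
  F[1-2] = +48.7942 N (tension)
  F[1-3] = -46.8286 N (compression)
  F[2-3] = -47.5222 N (compression)
  F[2-4] = +78.3040 N (tension)
  F[3-4] = -179.6294 N (compression)
  Rx@0 = -8.3400 N
  Ry@0 = +42.3662 N
  Ry@4 = +161.6638 N

-46.829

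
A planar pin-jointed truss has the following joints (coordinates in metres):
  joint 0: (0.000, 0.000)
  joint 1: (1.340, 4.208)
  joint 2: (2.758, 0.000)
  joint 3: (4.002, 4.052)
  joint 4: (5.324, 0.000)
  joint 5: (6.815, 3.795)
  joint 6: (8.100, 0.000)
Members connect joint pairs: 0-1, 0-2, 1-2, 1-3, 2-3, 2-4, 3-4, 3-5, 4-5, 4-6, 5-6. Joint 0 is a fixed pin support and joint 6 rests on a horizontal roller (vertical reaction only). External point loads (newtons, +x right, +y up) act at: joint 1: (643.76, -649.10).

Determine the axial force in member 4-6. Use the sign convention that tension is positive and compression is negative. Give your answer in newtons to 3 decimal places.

N=7 nodes, M=11 members, R=3 reactions → 2N=14, M+R=14
member 0 (0-1): L=4.4162, (cx,cy)=(0.3034,0.9529)
member 1 (0-2): L=2.7580, (cx,cy)=(1.0000,0.0000)
member 2 (1-2): L=4.4405, (cx,cy)=(0.3193,-0.9476)
member 3 (1-3): L=2.6666, (cx,cy)=(0.9983,-0.0585)
member 4 (2-3): L=4.2387, (cx,cy)=(0.2935,0.9560)
member 5 (2-4): L=2.5660, (cx,cy)=(1.0000,0.0000)
member 6 (3-4): L=4.2622, (cx,cy)=(0.3102,-0.9507)
member 7 (3-5): L=2.8247, (cx,cy)=(0.9959,-0.0910)
member 8 (4-5): L=4.0774, (cx,cy)=(0.3657,0.9307)
member 9 (4-6): L=2.7760, (cx,cy)=(1.0000,0.0000)
member 10 (5-6): L=4.0067, (cx,cy)=(0.3207,-0.9472)
solve A·x = −loads:
  F[0-1] = -217.5366 N (compression)
  F[0-2] = +709.7667 N (tension)
  F[1-2] = -430.8460 N (compression)
  F[1-3] = -573.1647 N (compression)
  F[2-3] = +427.0961 N (tension)
  F[2-4] = +446.8350 N (tension)
  F[3-4] = -434.7571 N (compression)
  F[3-5] = -313.2866 N (compression)
  F[4-5] = +444.0709 N (tension)
  F[4-6] = +149.6015 N (tension)
  F[5-6] = -466.4599 N (compression)
  Rx@0 = -643.7600 N
  Ry@0 = +207.2807 N
  Ry@6 = +441.8193 N

149.602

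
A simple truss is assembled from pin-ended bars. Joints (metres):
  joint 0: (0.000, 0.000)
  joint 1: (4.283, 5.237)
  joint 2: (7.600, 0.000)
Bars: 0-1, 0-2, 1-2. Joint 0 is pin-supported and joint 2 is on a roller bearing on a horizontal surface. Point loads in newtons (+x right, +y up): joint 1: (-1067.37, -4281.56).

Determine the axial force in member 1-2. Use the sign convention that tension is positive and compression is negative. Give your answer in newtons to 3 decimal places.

-1985.533

N=3 nodes, M=3 members, R=3 reactions → 2N=6, M+R=6
member 0 (0-1): L=6.7654, (cx,cy)=(0.6331,0.7741)
member 1 (0-2): L=7.6000, (cx,cy)=(1.0000,0.0000)
member 2 (1-2): L=6.1991, (cx,cy)=(0.5351,-0.8448)
solve A·x = −loads:
  F[0-1] = -3364.1840 N (compression)
  F[0-2] = +1062.4168 N (tension)
  F[1-2] = -1985.5328 N (compression)
  Rx@0 = +1067.3700 N
  Ry@0 = +2604.1778 N
  Ry@2 = +1677.3822 N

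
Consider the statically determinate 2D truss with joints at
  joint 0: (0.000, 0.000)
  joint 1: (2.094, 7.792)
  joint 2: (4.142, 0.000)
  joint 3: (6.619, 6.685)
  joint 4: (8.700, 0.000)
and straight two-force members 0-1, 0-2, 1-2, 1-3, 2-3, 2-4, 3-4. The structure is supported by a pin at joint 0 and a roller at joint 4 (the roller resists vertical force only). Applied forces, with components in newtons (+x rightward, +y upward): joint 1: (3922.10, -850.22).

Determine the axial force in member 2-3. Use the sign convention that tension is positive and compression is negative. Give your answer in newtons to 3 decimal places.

N=5 nodes, M=7 members, R=3 reactions → 2N=10, M+R=10
member 0 (0-1): L=8.0685, (cx,cy)=(0.2595,0.9657)
member 1 (0-2): L=4.1420, (cx,cy)=(1.0000,0.0000)
member 2 (1-2): L=8.0566, (cx,cy)=(0.2542,-0.9672)
member 3 (1-3): L=4.6584, (cx,cy)=(0.9714,-0.2376)
member 4 (2-3): L=7.1291, (cx,cy)=(0.3474,0.9377)
member 5 (2-4): L=4.5580, (cx,cy)=(1.0000,0.0000)
member 6 (3-4): L=7.0014, (cx,cy)=(0.2972,-0.9548)
solve A·x = −loads:
  F[0-1] = +2968.9068 N (tension)
  F[0-2] = +3151.5827 N (tension)
  F[1-2] = -3255.8117 N (compression)
  F[1-3] = -2392.4881 N (compression)
  F[2-3] = +3358.0727 N (tension)
  F[2-4] = +1157.2035 N (tension)
  F[3-4] = -3893.3493 N (compression)
  Rx@0 = -3922.1000 N
  Ry@0 = -2867.1781 N
  Ry@4 = +3717.3981 N

3358.073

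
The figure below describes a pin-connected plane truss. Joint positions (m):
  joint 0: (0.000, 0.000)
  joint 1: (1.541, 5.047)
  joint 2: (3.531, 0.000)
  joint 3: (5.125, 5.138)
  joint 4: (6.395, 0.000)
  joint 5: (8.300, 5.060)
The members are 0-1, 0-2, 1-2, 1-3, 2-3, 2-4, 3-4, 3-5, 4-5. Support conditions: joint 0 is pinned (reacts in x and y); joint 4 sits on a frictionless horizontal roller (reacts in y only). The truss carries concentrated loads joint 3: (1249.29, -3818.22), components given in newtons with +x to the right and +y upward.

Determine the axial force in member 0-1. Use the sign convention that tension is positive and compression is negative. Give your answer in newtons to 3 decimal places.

N=6 nodes, M=9 members, R=3 reactions → 2N=12, M+R=12
member 0 (0-1): L=5.2770, (cx,cy)=(0.2920,0.9564)
member 1 (0-2): L=3.5310, (cx,cy)=(1.0000,0.0000)
member 2 (1-2): L=5.4252, (cx,cy)=(0.3668,-0.9303)
member 3 (1-3): L=3.5852, (cx,cy)=(0.9997,0.0254)
member 4 (2-3): L=5.3796, (cx,cy)=(0.2963,0.9551)
member 5 (2-4): L=2.8640, (cx,cy)=(1.0000,0.0000)
member 6 (3-4): L=5.2926, (cx,cy)=(0.2400,-0.9708)
member 7 (3-5): L=3.1760, (cx,cy)=(0.9997,-0.0246)
member 8 (4-5): L=5.4067, (cx,cy)=(0.3523,0.9359)
solve A·x = −loads:
  F[0-1] = +256.6461 N (tension)
  F[0-2] = +1174.3439 N (tension)
  F[1-2] = -259.2103 N (compression)
  F[1-3] = +170.0817 N (tension)
  F[2-3] = +252.4804 N (tension)
  F[2-4] = +1004.4517 N (tension)
  F[3-4] = -4185.9782 N (compression)
  F[3-5] = -0.0000 N (compression)
  F[4-5] = +0.0000 N (tension)
  Rx@0 = -1249.2900 N
  Ry@0 = -245.4594 N
  Ry@4 = +4063.6794 N

256.646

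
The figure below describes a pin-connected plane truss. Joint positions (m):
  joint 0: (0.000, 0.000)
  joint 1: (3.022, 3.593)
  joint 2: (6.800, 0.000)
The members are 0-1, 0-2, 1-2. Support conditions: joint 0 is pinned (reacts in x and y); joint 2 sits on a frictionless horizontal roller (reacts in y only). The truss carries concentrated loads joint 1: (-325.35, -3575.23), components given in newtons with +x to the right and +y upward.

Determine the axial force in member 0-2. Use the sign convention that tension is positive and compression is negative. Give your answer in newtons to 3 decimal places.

N=3 nodes, M=3 members, R=3 reactions → 2N=6, M+R=6
member 0 (0-1): L=4.6949, (cx,cy)=(0.6437,0.7653)
member 1 (0-2): L=6.8000, (cx,cy)=(1.0000,0.0000)
member 2 (1-2): L=5.2137, (cx,cy)=(0.7246,-0.6891)
solve A·x = −loads:
  F[0-1] = -2820.1639 N (compression)
  F[0-2] = +1489.9232 N (tension)
  F[1-2] = -2056.1277 N (compression)
  Rx@0 = +325.3500 N
  Ry@0 = +2158.2649 N
  Ry@2 = +1416.9651 N

1489.923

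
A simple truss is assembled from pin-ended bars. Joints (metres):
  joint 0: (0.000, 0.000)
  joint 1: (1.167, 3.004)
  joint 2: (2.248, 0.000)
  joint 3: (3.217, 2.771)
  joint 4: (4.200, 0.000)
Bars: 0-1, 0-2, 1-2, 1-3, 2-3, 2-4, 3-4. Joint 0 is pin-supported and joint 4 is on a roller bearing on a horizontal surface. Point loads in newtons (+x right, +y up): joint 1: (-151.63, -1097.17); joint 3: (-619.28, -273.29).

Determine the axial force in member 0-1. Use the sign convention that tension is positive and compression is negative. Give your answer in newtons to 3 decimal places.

-1473.294

N=5 nodes, M=7 members, R=3 reactions → 2N=10, M+R=10
member 0 (0-1): L=3.2227, (cx,cy)=(0.3621,0.9321)
member 1 (0-2): L=2.2480, (cx,cy)=(1.0000,0.0000)
member 2 (1-2): L=3.1926, (cx,cy)=(0.3386,-0.9409)
member 3 (1-3): L=2.0632, (cx,cy)=(0.9936,-0.1129)
member 4 (2-3): L=2.9355, (cx,cy)=(0.3301,0.9439)
member 5 (2-4): L=1.9520, (cx,cy)=(1.0000,0.0000)
member 6 (3-4): L=2.9402, (cx,cy)=(0.3343,-0.9425)
solve A·x = −loads:
  F[0-1] = -1473.2937 N (compression)
  F[0-2] = -237.4056 N (compression)
  F[1-2] = +354.0802 N (tension)
  F[1-3] = -504.9956 N (compression)
  F[2-3] = -352.9484 N (compression)
  F[2-4] = -1.0093 N (compression)
  F[3-4] = +3.0190 N (tension)
  Rx@0 = +770.9100 N
  Ry@0 = +1373.3053 N
  Ry@4 = -2.8453 N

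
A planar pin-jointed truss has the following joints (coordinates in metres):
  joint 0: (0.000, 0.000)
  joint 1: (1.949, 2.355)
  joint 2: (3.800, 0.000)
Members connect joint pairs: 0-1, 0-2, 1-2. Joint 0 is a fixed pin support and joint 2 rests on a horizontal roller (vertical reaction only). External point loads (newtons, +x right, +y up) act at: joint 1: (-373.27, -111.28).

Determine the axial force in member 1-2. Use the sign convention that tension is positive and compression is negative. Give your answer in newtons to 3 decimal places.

N=3 nodes, M=3 members, R=3 reactions → 2N=6, M+R=6
member 0 (0-1): L=3.0569, (cx,cy)=(0.6376,0.7704)
member 1 (0-2): L=3.8000, (cx,cy)=(1.0000,0.0000)
member 2 (1-2): L=2.9954, (cx,cy)=(0.6180,-0.7862)
solve A·x = −loads:
  F[0-1] = -370.6366 N (compression)
  F[0-2] = -136.9616 N (compression)
  F[1-2] = +221.6371 N (tension)
  Rx@0 = +373.2700 N
  Ry@0 = +285.5342 N
  Ry@2 = -174.2542 N

221.637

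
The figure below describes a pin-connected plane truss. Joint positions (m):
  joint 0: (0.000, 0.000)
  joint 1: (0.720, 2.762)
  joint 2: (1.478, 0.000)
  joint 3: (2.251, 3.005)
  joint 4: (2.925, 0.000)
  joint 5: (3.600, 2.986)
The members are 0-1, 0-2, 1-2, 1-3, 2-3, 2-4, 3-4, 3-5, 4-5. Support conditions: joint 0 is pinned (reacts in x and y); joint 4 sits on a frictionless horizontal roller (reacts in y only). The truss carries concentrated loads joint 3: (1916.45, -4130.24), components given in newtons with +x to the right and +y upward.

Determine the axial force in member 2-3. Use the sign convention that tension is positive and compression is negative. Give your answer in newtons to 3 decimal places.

964.780

N=6 nodes, M=9 members, R=3 reactions → 2N=12, M+R=12
member 0 (0-1): L=2.8543, (cx,cy)=(0.2523,0.9677)
member 1 (0-2): L=1.4780, (cx,cy)=(1.0000,0.0000)
member 2 (1-2): L=2.8641, (cx,cy)=(0.2647,-0.9643)
member 3 (1-3): L=1.5502, (cx,cy)=(0.9876,0.1568)
member 4 (2-3): L=3.1028, (cx,cy)=(0.2491,0.9685)
member 5 (2-4): L=1.4470, (cx,cy)=(1.0000,0.0000)
member 6 (3-4): L=3.0797, (cx,cy)=(0.2189,-0.9758)
member 7 (3-5): L=1.3491, (cx,cy)=(0.9999,-0.0141)
member 8 (4-5): L=3.0613, (cx,cy)=(0.2205,0.9754)
solve A·x = −loads:
  F[0-1] = +1051.1372 N (tension)
  F[0-2] = +1651.2998 N (tension)
  F[1-2] = -968.9090 N (compression)
  F[1-3] = +528.1040 N (tension)
  F[2-3] = +964.7800 N (tension)
  F[2-4] = +1154.5217 N (tension)
  F[3-4] = -5275.2723 N (compression)
  F[3-5] = -0.0000 N (compression)
  F[4-5] = +0.0000 N (tension)
  Rx@0 = -1916.4500 N
  Ry@0 = -1017.1455 N
  Ry@4 = +5147.3855 N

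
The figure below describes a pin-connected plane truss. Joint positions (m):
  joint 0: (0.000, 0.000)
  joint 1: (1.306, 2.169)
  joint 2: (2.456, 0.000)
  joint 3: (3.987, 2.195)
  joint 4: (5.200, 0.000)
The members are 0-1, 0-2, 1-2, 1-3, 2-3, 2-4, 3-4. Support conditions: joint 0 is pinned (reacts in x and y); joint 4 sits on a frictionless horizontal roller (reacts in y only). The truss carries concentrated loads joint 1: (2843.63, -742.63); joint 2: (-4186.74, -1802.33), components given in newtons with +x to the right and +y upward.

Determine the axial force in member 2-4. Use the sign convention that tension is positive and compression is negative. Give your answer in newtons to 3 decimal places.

1228.965

N=5 nodes, M=7 members, R=3 reactions → 2N=10, M+R=10
member 0 (0-1): L=2.5318, (cx,cy)=(0.5158,0.8567)
member 1 (0-2): L=2.4560, (cx,cy)=(1.0000,0.0000)
member 2 (1-2): L=2.4550, (cx,cy)=(0.4684,-0.8835)
member 3 (1-3): L=2.6811, (cx,cy)=(1.0000,0.0097)
member 4 (2-3): L=2.6762, (cx,cy)=(0.5721,0.8202)
member 5 (2-4): L=2.7440, (cx,cy)=(1.0000,0.0000)
member 6 (3-4): L=2.5079, (cx,cy)=(0.4837,-0.8752)
solve A·x = −loads:
  F[0-1] = -374.7789 N (compression)
  F[0-2] = -1149.7874 N (compression)
  F[1-2] = -507.8723 N (compression)
  F[1-3] = -2799.1814 N (compression)
  F[2-3] = +2744.5082 N (tension)
  F[2-4] = +1228.9655 N (tension)
  F[3-4] = -2540.8749 N (compression)
  Rx@0 = +1343.1100 N
  Ry@0 = +321.0695 N
  Ry@4 = +2223.8905 N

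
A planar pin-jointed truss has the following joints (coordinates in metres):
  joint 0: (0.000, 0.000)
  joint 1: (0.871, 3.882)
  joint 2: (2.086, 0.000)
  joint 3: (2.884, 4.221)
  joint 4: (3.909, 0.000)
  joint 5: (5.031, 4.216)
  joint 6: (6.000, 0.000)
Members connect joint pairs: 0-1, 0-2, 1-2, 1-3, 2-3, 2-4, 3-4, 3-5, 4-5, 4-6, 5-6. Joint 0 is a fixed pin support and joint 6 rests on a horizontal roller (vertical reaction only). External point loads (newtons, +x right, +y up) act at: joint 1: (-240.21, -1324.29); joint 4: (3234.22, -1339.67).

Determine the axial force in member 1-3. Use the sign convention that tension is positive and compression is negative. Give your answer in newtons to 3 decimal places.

N=7 nodes, M=11 members, R=3 reactions → 2N=14, M+R=14
member 0 (0-1): L=3.9785, (cx,cy)=(0.2189,0.9757)
member 1 (0-2): L=2.0860, (cx,cy)=(1.0000,0.0000)
member 2 (1-2): L=4.0677, (cx,cy)=(0.2987,-0.9543)
member 3 (1-3): L=2.0413, (cx,cy)=(0.9861,0.1661)
member 4 (2-3): L=4.2958, (cx,cy)=(0.1858,0.9826)
member 5 (2-4): L=1.8230, (cx,cy)=(1.0000,0.0000)
member 6 (3-4): L=4.3437, (cx,cy)=(0.2360,-0.9718)
member 7 (3-5): L=2.1470, (cx,cy)=(1.0000,-0.0023)
member 8 (4-5): L=4.3627, (cx,cy)=(0.2572,0.9664)
member 9 (4-6): L=2.0910, (cx,cy)=(1.0000,0.0000)
member 10 (5-6): L=4.3259, (cx,cy)=(0.2240,-0.9746)
solve A·x = −loads:
  F[0-1] = -1797.9538 N (compression)
  F[0-2] = +3387.6289 N (tension)
  F[1-2] = +402.3421 N (tension)
  F[1-3] = -277.4388 N (compression)
  F[2-3] = -390.7764 N (compression)
  F[2-4] = +3580.3987 N (tension)
  F[3-4] = +443.6266 N (tension)
  F[3-5] = -450.8649 N (compression)
  F[4-5] = +940.1962 N (tension)
  F[4-6] = +209.0663 N (tension)
  F[5-6] = -933.3385 N (compression)
  Rx@0 = -2994.0100 N
  Ry@0 = +1754.3381 N
  Ry@6 = +909.6219 N

-277.439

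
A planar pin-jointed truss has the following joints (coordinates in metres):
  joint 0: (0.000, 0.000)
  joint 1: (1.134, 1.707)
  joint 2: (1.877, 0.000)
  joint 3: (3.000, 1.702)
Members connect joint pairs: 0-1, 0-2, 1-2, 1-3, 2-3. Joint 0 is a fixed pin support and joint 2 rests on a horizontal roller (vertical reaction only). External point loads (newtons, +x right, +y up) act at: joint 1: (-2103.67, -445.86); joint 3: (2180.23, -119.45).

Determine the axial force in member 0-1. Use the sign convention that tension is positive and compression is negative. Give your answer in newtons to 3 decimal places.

N=4 nodes, M=5 members, R=3 reactions → 2N=8, M+R=8
member 0 (0-1): L=2.0493, (cx,cy)=(0.5533,0.8330)
member 1 (0-2): L=1.8770, (cx,cy)=(1.0000,0.0000)
member 2 (1-2): L=1.8617, (cx,cy)=(0.3991,-0.9169)
member 3 (1-3): L=1.8660, (cx,cy)=(1.0000,-0.0027)
member 4 (2-3): L=2.0391, (cx,cy)=(0.5507,0.8347)
solve A·x = −loads:
  F[0-1] = -49.4707 N (compression)
  F[0-2] = +103.9345 N (tension)
  F[1-2] = -447.9140 N (compression)
  F[1-3] = +2255.0657 N (tension)
  F[2-3] = -135.8692 N (compression)
  Rx@0 = -76.5600 N
  Ry@0 = +41.2066 N
  Ry@2 = +524.1034 N

-49.471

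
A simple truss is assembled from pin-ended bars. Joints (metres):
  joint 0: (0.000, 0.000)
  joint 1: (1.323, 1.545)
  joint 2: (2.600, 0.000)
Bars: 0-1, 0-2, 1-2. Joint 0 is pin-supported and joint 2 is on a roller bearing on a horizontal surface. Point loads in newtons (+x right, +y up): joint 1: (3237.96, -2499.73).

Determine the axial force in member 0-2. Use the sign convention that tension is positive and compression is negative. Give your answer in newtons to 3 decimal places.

N=3 nodes, M=3 members, R=3 reactions → 2N=6, M+R=6
member 0 (0-1): L=2.0340, (cx,cy)=(0.6504,0.7596)
member 1 (0-2): L=2.6000, (cx,cy)=(1.0000,0.0000)
member 2 (1-2): L=2.0044, (cx,cy)=(0.6371,-0.7708)
solve A·x = −loads:
  F[0-1] = +916.7615 N (tension)
  F[0-2] = +2641.6737 N (tension)
  F[1-2] = -4146.4835 N (compression)
  Rx@0 = -3237.9600 N
  Ry@0 = -696.3435 N
  Ry@2 = +3196.0735 N

2641.674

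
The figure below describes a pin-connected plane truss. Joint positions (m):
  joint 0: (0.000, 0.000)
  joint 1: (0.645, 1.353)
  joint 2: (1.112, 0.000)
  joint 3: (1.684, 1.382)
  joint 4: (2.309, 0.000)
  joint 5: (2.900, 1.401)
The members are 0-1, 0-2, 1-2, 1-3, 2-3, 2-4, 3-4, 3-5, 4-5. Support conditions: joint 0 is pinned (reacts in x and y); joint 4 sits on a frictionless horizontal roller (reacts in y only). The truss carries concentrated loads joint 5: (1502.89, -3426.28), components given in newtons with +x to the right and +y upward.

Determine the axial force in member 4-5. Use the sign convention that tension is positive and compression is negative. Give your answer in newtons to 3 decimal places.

-3768.988

N=6 nodes, M=9 members, R=3 reactions → 2N=12, M+R=12
member 0 (0-1): L=1.4989, (cx,cy)=(0.4303,0.9027)
member 1 (0-2): L=1.1120, (cx,cy)=(1.0000,0.0000)
member 2 (1-2): L=1.4313, (cx,cy)=(0.3263,-0.9453)
member 3 (1-3): L=1.0394, (cx,cy)=(0.9996,0.0279)
member 4 (2-3): L=1.4957, (cx,cy)=(0.3824,0.9240)
member 5 (2-4): L=1.1970, (cx,cy)=(1.0000,0.0000)
member 6 (3-4): L=1.5168, (cx,cy)=(0.4121,-0.9112)
member 7 (3-5): L=1.2161, (cx,cy)=(0.9999,0.0156)
member 8 (4-5): L=1.5206, (cx,cy)=(0.3887,0.9214)
solve A·x = −loads:
  F[0-1] = +1981.7323 N (tension)
  F[0-2] = +650.1070 N (tension)
  F[1-2] = -1849.4237 N (compression)
  F[1-3] = +1456.7627 N (tension)
  F[2-3] = +1892.0416 N (tension)
  F[2-4] = -676.8800 N (compression)
  F[3-4] = -1912.3960 N (compression)
  F[3-5] = +2968.1611 N (tension)
  F[4-5] = -3768.9878 N (compression)
  Rx@0 = -1502.8900 N
  Ry@0 = -1788.8611 N
  Ry@4 = +5215.1411 N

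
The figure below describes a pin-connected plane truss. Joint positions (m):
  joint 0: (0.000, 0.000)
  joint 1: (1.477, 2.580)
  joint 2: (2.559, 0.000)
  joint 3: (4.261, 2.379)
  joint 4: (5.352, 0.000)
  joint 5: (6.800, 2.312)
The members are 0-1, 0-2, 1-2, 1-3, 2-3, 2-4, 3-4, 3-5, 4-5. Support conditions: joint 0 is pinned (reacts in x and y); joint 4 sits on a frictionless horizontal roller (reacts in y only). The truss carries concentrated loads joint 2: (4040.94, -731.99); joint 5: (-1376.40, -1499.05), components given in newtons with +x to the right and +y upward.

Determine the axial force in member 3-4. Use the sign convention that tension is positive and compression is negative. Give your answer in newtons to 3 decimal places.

-164.602

N=6 nodes, M=9 members, R=3 reactions → 2N=12, M+R=12
member 0 (0-1): L=2.9729, (cx,cy)=(0.4968,0.8678)
member 1 (0-2): L=2.5590, (cx,cy)=(1.0000,0.0000)
member 2 (1-2): L=2.7977, (cx,cy)=(0.3867,-0.9222)
member 3 (1-3): L=2.7912, (cx,cy)=(0.9974,-0.0720)
member 4 (2-3): L=2.9251, (cx,cy)=(0.5819,0.8133)
member 5 (2-4): L=2.7930, (cx,cy)=(1.0000,0.0000)
member 6 (3-4): L=2.6172, (cx,cy)=(0.4169,-0.9090)
member 7 (3-5): L=2.5399, (cx,cy)=(0.9997,-0.0264)
member 8 (4-5): L=2.7280, (cx,cy)=(0.5308,0.8475)
solve A·x = −loads:
  F[0-1] = -657.9629 N (compression)
  F[0-2] = +2991.4338 N (tension)
  F[1-2] = +664.9201 N (tension)
  F[1-3] = -585.5694 N (compression)
  F[2-3] = +146.0847 N (tension)
  F[2-4] = -877.3506 N (compression)
  F[3-4] = -164.6017 N (compression)
  F[3-5] = -430.5847 N (compression)
  F[4-5] = -1782.1851 N (compression)
  Rx@0 = -2664.5400 N
  Ry@0 = +571.0128 N
  Ry@4 = +1660.0272 N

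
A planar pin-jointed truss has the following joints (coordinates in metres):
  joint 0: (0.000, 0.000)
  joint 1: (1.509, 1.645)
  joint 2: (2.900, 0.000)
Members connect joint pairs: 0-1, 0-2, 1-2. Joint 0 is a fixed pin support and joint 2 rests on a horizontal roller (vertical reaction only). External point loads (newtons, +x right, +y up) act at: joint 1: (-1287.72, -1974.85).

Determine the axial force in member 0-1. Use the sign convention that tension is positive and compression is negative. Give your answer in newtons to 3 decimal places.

-2276.655

N=3 nodes, M=3 members, R=3 reactions → 2N=6, M+R=6
member 0 (0-1): L=2.2323, (cx,cy)=(0.6760,0.7369)
member 1 (0-2): L=2.9000, (cx,cy)=(1.0000,0.0000)
member 2 (1-2): L=2.1543, (cx,cy)=(0.6457,-0.7636)
solve A·x = −loads:
  F[0-1] = -2276.6548 N (compression)
  F[0-2] = +251.2720 N (tension)
  F[1-2] = -389.1512 N (compression)
  Rx@0 = +1287.7200 N
  Ry@0 = +1677.6951 N
  Ry@2 = +297.1549 N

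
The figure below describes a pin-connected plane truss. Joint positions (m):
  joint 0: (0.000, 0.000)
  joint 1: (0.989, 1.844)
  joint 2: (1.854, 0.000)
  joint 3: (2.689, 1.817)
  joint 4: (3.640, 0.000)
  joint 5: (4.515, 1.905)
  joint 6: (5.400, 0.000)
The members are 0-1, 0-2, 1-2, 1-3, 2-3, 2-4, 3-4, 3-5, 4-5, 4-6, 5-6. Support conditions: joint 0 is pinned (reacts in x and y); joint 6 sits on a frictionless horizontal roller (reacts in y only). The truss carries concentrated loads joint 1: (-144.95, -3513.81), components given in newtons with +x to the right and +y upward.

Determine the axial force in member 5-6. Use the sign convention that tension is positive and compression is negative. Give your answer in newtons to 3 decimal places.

-655.025

N=7 nodes, M=11 members, R=3 reactions → 2N=14, M+R=14
member 0 (0-1): L=2.0925, (cx,cy)=(0.4726,0.8813)
member 1 (0-2): L=1.8540, (cx,cy)=(1.0000,0.0000)
member 2 (1-2): L=2.0368, (cx,cy)=(0.4247,-0.9053)
member 3 (1-3): L=1.7002, (cx,cy)=(0.9999,-0.0159)
member 4 (2-3): L=1.9997, (cx,cy)=(0.4176,0.9086)
member 5 (2-4): L=1.7860, (cx,cy)=(1.0000,0.0000)
member 6 (3-4): L=2.0508, (cx,cy)=(0.4637,-0.8860)
member 7 (3-5): L=1.8281, (cx,cy)=(0.9988,0.0481)
member 8 (4-5): L=2.0963, (cx,cy)=(0.4174,0.9087)
member 9 (4-6): L=1.7600, (cx,cy)=(1.0000,0.0000)
member 10 (5-6): L=2.1005, (cx,cy)=(0.4213,-0.9069)
solve A·x = −loads:
  F[0-1] = -3313.1933 N (compression)
  F[0-2] = +1421.0167 N (tension)
  F[1-2] = -635.9710 N (compression)
  F[1-3] = -1151.0742 N (compression)
  F[2-3] = +633.6577 N (tension)
  F[2-4] = +886.3344 N (tension)
  F[3-4] = -701.0267 N (compression)
  F[3-5] = -561.9089 N (compression)
  F[4-5] = +683.4830 N (tension)
  F[4-6] = +275.9760 N (tension)
  F[5-6] = -655.0254 N (compression)
  Rx@0 = +144.9500 N
  Ry@0 = +2919.7599 N
  Ry@6 = +594.0501 N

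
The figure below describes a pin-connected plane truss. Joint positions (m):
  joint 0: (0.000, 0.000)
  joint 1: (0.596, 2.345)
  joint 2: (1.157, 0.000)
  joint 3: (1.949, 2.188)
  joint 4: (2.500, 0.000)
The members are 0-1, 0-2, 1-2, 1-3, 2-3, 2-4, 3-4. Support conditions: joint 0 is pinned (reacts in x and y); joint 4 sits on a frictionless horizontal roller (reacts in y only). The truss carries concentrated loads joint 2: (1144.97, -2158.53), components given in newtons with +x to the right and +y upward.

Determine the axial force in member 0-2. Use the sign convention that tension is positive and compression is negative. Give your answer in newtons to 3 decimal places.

1439.682

N=5 nodes, M=7 members, R=3 reactions → 2N=10, M+R=10
member 0 (0-1): L=2.4196, (cx,cy)=(0.2463,0.9692)
member 1 (0-2): L=1.1570, (cx,cy)=(1.0000,0.0000)
member 2 (1-2): L=2.4112, (cx,cy)=(0.2327,-0.9726)
member 3 (1-3): L=1.3621, (cx,cy)=(0.9933,-0.1153)
member 4 (2-3): L=2.3269, (cx,cy)=(0.3404,0.9403)
member 5 (2-4): L=1.3430, (cx,cy)=(1.0000,0.0000)
member 6 (3-4): L=2.2563, (cx,cy)=(0.2442,-0.9697)
solve A·x = −loads:
  F[0-1] = -1196.4279 N (compression)
  F[0-2] = +1439.6818 N (tension)
  F[1-2] = +1262.4927 N (tension)
  F[1-3] = -592.4007 N (compression)
  F[2-3] = +989.7801 N (tension)
  F[2-4] = +251.5682 N (tension)
  F[3-4] = -1030.1568 N (compression)
  Rx@0 = -1144.9700 N
  Ry@0 = +1159.5623 N
  Ry@4 = +998.9677 N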